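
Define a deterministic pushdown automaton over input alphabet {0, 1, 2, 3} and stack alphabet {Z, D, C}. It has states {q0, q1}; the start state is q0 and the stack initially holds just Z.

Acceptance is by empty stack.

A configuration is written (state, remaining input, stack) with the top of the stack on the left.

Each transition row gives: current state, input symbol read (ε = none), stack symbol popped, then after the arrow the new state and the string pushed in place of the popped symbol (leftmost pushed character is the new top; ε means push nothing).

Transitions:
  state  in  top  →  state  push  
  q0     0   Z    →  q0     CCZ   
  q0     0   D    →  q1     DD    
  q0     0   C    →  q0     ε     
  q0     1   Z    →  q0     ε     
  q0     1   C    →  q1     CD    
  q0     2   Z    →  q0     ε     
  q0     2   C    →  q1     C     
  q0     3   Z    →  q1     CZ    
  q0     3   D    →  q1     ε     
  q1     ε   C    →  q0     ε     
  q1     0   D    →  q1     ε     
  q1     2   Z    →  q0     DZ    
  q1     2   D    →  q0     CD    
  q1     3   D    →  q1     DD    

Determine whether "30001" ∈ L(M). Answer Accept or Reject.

Accept

(q0, 30001, Z) ⊢ (q1, 0001, CZ) ⊢ (q0, 0001, Z) ⊢ (q0, 001, CCZ) ⊢ (q0, 01, CZ) ⊢ (q0, 1, Z) ⊢ (q0, ε, ε)
All input consumed and the stack is empty.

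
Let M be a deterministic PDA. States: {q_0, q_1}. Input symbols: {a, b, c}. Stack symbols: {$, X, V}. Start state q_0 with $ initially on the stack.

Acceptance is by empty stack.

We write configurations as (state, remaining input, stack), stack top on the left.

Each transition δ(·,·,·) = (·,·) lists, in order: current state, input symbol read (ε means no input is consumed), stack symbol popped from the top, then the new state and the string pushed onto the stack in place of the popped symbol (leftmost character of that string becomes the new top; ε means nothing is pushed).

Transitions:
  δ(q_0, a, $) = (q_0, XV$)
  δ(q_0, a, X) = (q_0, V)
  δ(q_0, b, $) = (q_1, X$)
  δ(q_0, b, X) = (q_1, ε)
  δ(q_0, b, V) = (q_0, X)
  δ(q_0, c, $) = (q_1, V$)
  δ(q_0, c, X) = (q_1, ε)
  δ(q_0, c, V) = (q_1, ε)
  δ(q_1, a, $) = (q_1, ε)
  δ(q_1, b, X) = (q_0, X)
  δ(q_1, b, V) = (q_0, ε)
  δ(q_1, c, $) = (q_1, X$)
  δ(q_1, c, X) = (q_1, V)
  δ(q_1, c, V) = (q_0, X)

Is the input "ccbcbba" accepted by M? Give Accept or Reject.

Accept

(q_0, ccbcbba, $) ⊢ (q_1, cbcbba, V$) ⊢ (q_0, bcbba, X$) ⊢ (q_1, cbba, $) ⊢ (q_1, bba, X$) ⊢ (q_0, ba, X$) ⊢ (q_1, a, $) ⊢ (q_1, ε, ε)
All input consumed and the stack is empty.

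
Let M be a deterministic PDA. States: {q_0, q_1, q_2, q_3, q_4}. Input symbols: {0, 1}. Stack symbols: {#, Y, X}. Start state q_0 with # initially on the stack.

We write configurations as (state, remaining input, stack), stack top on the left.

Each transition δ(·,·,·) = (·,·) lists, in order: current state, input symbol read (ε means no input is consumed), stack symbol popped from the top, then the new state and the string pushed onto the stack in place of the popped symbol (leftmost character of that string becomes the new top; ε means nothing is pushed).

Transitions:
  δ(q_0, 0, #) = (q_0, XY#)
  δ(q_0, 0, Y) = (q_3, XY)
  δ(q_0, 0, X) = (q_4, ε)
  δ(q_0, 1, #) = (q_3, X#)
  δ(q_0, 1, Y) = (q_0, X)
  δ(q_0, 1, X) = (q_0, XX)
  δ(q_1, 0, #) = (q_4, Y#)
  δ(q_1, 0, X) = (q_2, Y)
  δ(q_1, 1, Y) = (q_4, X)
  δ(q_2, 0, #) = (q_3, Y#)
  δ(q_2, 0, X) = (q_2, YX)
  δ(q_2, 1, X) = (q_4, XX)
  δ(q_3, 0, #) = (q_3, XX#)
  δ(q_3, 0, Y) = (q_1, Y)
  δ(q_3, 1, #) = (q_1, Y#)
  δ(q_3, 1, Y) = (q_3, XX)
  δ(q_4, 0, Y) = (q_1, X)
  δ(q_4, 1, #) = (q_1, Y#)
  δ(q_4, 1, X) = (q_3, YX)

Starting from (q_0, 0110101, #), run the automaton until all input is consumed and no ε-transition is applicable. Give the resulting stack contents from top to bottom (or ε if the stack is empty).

XXXY#

(q_0, 0110101, #)
  read 0, top #: go to q_0, push XY# → (q_0, 110101, XY#)
  read 1, top X: go to q_0, push XX → (q_0, 10101, XXY#)
  read 1, top X: go to q_0, push XX → (q_0, 0101, XXXY#)
  read 0, top X: go to q_4, push ε → (q_4, 101, XXY#)
  read 1, top X: go to q_3, push YX → (q_3, 01, YXXY#)
  read 0, top Y: go to q_1, push Y → (q_1, 1, YXXY#)
  read 1, top Y: go to q_4, push X → (q_4, ε, XXXY#)
All input consumed in state q_4 with stack XXXY#.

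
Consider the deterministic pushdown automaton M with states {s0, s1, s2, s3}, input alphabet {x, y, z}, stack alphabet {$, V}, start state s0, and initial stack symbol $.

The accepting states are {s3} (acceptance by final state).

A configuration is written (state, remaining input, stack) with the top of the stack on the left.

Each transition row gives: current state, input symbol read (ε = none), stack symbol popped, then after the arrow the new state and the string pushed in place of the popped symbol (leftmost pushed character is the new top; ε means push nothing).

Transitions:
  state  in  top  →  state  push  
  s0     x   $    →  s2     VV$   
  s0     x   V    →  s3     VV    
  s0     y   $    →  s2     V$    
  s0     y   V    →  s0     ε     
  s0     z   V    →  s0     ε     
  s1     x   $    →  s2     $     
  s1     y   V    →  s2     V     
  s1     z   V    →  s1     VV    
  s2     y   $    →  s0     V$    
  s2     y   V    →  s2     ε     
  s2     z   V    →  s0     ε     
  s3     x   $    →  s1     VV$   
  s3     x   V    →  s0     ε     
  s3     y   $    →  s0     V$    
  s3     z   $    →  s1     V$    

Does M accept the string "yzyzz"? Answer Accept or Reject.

Reject

(s0, yzyzz, $)
  read y, top $: go to s2, push V$ → (s2, zyzz, V$)
  read z, top V: go to s0, push ε → (s0, yzz, $)
  read y, top $: go to s2, push V$ → (s2, zz, V$)
  read z, top V: go to s0, push ε → (s0, z, $)
No transition applies at (s0, z, $); input not fully consumed.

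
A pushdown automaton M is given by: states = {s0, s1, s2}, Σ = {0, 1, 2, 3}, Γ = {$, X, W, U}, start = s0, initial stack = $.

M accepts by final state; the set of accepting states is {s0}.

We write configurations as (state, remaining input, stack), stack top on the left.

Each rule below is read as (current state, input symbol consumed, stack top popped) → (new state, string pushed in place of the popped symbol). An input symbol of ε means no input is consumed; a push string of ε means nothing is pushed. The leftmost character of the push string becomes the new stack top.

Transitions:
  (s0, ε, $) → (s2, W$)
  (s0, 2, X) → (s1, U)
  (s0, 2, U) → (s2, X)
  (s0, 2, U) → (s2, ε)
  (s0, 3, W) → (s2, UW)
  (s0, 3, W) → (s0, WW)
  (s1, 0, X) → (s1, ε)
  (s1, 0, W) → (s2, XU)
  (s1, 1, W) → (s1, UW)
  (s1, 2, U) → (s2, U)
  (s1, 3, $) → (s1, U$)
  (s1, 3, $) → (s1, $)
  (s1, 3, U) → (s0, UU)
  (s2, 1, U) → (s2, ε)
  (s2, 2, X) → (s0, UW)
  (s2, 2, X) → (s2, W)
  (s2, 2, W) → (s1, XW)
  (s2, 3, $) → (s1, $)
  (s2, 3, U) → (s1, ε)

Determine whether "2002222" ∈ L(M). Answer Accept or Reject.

No computation consumes all input and reaches a final state.

Reject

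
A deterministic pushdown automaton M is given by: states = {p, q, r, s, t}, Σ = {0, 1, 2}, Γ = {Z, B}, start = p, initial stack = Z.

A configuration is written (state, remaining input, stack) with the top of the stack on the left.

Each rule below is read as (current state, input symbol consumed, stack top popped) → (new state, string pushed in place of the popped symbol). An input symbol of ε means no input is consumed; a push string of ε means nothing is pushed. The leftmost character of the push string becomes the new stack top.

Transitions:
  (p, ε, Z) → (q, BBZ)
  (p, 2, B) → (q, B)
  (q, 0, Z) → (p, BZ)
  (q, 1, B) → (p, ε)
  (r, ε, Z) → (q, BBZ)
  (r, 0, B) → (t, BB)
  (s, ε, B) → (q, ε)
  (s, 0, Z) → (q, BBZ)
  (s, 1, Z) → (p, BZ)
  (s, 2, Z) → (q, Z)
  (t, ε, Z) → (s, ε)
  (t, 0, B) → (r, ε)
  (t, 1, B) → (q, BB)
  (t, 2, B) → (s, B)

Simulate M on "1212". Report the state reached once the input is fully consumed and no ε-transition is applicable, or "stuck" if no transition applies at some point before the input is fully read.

(p, 1212, Z)
  ε-move, top Z: go to q, push BBZ → (q, 1212, BBZ)
  read 1, top B: go to p, push ε → (p, 212, BZ)
  read 2, top B: go to q, push B → (q, 12, BZ)
  read 1, top B: go to p, push ε → (p, 2, Z)
  ε-move, top Z: go to q, push BBZ → (q, 2, BBZ)
No transition for (q, 2, top B); M blocks with input 2 remaining.

stuck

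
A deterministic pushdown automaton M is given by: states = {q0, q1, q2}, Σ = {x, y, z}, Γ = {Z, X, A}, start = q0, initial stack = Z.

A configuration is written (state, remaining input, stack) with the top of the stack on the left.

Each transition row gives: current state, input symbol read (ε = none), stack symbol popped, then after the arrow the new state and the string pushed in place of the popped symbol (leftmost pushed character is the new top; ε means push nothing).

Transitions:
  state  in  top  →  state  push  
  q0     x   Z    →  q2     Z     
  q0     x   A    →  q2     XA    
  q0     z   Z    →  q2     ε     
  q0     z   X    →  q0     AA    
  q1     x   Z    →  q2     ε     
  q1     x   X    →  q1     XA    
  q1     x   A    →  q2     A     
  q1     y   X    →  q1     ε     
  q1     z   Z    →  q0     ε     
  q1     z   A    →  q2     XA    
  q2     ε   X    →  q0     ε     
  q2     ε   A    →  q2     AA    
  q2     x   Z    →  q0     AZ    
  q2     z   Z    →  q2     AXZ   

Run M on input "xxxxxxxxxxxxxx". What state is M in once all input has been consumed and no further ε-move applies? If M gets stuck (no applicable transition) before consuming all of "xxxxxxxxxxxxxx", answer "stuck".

(q0, xxxxxxxxxxxxxx, Z)
  read x, top Z: go to q2, push Z → (q2, xxxxxxxxxxxxx, Z)
  read x, top Z: go to q0, push AZ → (q0, xxxxxxxxxxxx, AZ)
  read x, top A: go to q2, push XA → (q2, xxxxxxxxxxx, XAZ)
  ε-move, top X: go to q0, push ε → (q0, xxxxxxxxxxx, AZ)
  read x, top A: go to q2, push XA → (q2, xxxxxxxxxx, XAZ)
  ε-move, top X: go to q0, push ε → (q0, xxxxxxxxxx, AZ)
  read x, top A: go to q2, push XA → (q2, xxxxxxxxx, XAZ)
  ε-move, top X: go to q0, push ε → (q0, xxxxxxxxx, AZ)
  read x, top A: go to q2, push XA → (q2, xxxxxxxx, XAZ)
  ε-move, top X: go to q0, push ε → (q0, xxxxxxxx, AZ)
  read x, top A: go to q2, push XA → (q2, xxxxxxx, XAZ)
  ε-move, top X: go to q0, push ε → (q0, xxxxxxx, AZ)
  read x, top A: go to q2, push XA → (q2, xxxxxx, XAZ)
  ε-move, top X: go to q0, push ε → (q0, xxxxxx, AZ)
  read x, top A: go to q2, push XA → (q2, xxxxx, XAZ)
  ε-move, top X: go to q0, push ε → (q0, xxxxx, AZ)
  read x, top A: go to q2, push XA → (q2, xxxx, XAZ)
  ε-move, top X: go to q0, push ε → (q0, xxxx, AZ)
  read x, top A: go to q2, push XA → (q2, xxx, XAZ)
  ε-move, top X: go to q0, push ε → (q0, xxx, AZ)
  read x, top A: go to q2, push XA → (q2, xx, XAZ)
  ε-move, top X: go to q0, push ε → (q0, xx, AZ)
  read x, top A: go to q2, push XA → (q2, x, XAZ)
  ε-move, top X: go to q0, push ε → (q0, x, AZ)
  read x, top A: go to q2, push XA → (q2, ε, XAZ)
  ε-move, top X: go to q0, push ε → (q0, ε, AZ)
All input consumed; M is in state q0.

q0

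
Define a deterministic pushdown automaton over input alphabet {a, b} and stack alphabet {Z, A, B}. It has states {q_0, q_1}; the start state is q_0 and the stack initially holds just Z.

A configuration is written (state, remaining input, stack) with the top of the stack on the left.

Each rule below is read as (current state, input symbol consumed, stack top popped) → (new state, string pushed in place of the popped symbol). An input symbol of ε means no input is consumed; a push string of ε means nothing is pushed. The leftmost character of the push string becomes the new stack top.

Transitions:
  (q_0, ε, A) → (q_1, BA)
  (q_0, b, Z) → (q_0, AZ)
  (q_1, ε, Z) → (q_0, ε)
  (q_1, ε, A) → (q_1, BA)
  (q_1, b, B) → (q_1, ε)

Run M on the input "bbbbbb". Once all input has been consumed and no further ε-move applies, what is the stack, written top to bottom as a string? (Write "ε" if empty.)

BAZ

(q_0, bbbbbb, Z)
  read b, top Z: go to q_0, push AZ → (q_0, bbbbb, AZ)
  ε-move, top A: go to q_1, push BA → (q_1, bbbbb, BAZ)
  read b, top B: go to q_1, push ε → (q_1, bbbb, AZ)
  ε-move, top A: go to q_1, push BA → (q_1, bbbb, BAZ)
  read b, top B: go to q_1, push ε → (q_1, bbb, AZ)
  ε-move, top A: go to q_1, push BA → (q_1, bbb, BAZ)
  read b, top B: go to q_1, push ε → (q_1, bb, AZ)
  ε-move, top A: go to q_1, push BA → (q_1, bb, BAZ)
  read b, top B: go to q_1, push ε → (q_1, b, AZ)
  ε-move, top A: go to q_1, push BA → (q_1, b, BAZ)
  read b, top B: go to q_1, push ε → (q_1, ε, AZ)
  ε-move, top A: go to q_1, push BA → (q_1, ε, BAZ)
All input consumed in state q_1 with stack BAZ.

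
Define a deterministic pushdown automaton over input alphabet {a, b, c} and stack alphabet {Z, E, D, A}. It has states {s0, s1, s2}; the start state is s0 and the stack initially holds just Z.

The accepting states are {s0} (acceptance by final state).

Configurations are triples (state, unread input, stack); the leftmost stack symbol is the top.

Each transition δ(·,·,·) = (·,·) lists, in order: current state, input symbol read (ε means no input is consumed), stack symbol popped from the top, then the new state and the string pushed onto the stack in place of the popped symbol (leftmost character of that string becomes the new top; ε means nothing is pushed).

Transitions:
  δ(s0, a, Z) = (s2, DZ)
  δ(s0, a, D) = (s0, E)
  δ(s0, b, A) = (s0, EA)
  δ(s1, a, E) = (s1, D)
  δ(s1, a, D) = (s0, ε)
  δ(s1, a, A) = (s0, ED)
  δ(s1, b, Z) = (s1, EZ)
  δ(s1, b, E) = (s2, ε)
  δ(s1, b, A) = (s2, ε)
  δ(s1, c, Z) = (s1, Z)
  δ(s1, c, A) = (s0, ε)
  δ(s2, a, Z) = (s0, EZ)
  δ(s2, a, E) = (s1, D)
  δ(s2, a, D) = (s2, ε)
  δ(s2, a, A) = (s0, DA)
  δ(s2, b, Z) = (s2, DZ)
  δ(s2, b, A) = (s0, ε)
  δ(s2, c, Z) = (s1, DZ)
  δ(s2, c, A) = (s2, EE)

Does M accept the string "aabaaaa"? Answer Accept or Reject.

Reject

(s0, aabaaaa, Z) ⊢ (s2, abaaaa, DZ) ⊢ (s2, baaaa, Z) ⊢ (s2, aaaa, DZ) ⊢ (s2, aaa, Z) ⊢ (s0, aa, EZ)
No transition applies at (s0, aa, EZ); input not fully consumed.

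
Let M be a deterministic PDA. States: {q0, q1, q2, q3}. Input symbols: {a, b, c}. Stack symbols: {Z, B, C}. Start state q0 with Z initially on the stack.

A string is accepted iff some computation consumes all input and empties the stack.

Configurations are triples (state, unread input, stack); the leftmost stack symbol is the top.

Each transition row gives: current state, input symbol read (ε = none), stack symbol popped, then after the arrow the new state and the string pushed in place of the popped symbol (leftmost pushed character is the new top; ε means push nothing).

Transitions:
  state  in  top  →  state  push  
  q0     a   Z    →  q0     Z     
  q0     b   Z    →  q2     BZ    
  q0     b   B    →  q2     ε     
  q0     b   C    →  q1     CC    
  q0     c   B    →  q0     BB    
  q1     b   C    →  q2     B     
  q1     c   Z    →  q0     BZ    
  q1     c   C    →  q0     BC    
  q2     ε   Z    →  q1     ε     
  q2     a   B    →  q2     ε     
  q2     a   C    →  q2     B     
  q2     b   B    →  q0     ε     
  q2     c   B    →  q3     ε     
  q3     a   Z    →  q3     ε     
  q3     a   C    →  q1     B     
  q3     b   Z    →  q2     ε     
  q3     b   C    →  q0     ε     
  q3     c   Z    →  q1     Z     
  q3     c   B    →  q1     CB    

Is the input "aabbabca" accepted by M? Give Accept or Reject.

Accept

(q0, aabbabca, Z)
  read a, top Z: go to q0, push Z → (q0, abbabca, Z)
  read a, top Z: go to q0, push Z → (q0, bbabca, Z)
  read b, top Z: go to q2, push BZ → (q2, babca, BZ)
  read b, top B: go to q0, push ε → (q0, abca, Z)
  read a, top Z: go to q0, push Z → (q0, bca, Z)
  read b, top Z: go to q2, push BZ → (q2, ca, BZ)
  read c, top B: go to q3, push ε → (q3, a, Z)
  read a, top Z: go to q3, push ε → (q3, ε, ε)
All input consumed and the stack is empty.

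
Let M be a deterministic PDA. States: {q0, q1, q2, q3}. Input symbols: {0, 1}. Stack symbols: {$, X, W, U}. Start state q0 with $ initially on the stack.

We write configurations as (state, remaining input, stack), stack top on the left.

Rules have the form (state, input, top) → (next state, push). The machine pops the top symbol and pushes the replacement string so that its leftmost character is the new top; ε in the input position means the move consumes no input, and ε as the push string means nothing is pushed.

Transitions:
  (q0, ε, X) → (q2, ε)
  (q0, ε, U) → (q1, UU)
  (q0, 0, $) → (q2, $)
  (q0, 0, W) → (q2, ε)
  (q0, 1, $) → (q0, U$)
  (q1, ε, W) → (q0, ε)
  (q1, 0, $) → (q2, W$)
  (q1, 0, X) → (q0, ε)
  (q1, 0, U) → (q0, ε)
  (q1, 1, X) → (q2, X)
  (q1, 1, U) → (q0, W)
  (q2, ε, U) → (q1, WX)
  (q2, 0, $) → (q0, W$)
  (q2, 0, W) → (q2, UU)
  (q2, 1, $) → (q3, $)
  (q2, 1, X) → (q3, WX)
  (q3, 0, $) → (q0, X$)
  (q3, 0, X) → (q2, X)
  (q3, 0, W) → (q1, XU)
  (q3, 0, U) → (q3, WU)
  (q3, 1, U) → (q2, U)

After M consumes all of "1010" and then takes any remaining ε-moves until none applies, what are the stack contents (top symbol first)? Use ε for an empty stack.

(q0, 1010, $) ⊢ (q0, 010, U$) ⊢ (q1, 010, UU$) ⊢ (q0, 10, U$) ⊢ (q1, 10, UU$) ⊢ (q0, 0, WU$) ⊢ (q2, ε, U$) ⊢ (q1, ε, WX$) ⊢ (q0, ε, X$) ⊢ (q2, ε, $)
All input consumed in state q2 with stack $.

$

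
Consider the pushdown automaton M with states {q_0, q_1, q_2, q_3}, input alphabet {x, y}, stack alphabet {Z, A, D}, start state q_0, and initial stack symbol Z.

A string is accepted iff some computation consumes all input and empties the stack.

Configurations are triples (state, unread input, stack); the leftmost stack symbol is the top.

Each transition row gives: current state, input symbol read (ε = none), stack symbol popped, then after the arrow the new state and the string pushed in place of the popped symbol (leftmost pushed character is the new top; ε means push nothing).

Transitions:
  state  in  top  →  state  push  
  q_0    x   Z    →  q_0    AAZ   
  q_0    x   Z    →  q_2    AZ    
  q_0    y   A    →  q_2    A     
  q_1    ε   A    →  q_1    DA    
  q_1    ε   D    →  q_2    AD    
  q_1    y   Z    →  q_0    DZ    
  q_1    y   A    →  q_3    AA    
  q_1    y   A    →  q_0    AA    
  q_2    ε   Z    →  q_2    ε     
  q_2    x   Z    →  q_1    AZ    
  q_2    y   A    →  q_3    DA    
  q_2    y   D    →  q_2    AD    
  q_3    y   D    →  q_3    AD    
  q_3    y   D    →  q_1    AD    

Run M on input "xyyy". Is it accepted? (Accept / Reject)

Reject

No computation consumes all input and empties the stack.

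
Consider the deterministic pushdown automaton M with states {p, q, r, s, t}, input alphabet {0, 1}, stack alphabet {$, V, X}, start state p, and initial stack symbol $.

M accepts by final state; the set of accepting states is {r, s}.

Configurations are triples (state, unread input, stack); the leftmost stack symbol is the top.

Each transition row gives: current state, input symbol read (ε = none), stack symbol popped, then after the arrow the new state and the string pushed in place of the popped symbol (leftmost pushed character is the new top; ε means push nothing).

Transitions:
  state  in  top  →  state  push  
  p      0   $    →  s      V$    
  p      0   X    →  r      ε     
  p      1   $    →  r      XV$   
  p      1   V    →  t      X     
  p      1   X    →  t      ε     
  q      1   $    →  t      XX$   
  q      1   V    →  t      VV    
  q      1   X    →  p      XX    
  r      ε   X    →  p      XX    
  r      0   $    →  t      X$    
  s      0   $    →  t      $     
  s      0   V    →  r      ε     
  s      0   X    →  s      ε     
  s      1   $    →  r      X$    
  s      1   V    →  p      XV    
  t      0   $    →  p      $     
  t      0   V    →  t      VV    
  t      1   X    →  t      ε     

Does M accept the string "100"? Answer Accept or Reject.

Accept

(p, 100, $)
  read 1, top $: go to r, push XV$ → (r, 00, XV$)
  ε-move, top X: go to p, push XX → (p, 00, XXV$)
  read 0, top X: go to r, push ε → (r, 0, XV$)
  ε-move, top X: go to p, push XX → (p, 0, XXV$)
  read 0, top X: go to r, push ε → (r, ε, XV$)
All input consumed; state r ∈ F.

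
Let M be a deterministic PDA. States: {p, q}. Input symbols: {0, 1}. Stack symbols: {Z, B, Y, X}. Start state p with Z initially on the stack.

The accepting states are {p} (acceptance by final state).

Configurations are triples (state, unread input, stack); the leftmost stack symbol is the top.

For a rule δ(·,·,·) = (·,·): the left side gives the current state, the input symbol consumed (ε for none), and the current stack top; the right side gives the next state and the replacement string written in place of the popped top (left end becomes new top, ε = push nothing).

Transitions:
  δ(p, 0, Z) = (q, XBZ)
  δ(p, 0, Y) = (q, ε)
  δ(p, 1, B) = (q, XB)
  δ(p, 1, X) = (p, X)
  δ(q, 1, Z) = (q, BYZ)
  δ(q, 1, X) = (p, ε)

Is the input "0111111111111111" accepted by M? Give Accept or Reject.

Accept

(p, 0111111111111111, Z) ⊢ (q, 111111111111111, XBZ) ⊢ (p, 11111111111111, BZ) ⊢ (q, 1111111111111, XBZ) ⊢ (p, 111111111111, BZ) ⊢ (q, 11111111111, XBZ) ⊢ (p, 1111111111, BZ) ⊢ (q, 111111111, XBZ) ⊢ (p, 11111111, BZ) ⊢ (q, 1111111, XBZ) ⊢ (p, 111111, BZ) ⊢ (q, 11111, XBZ) ⊢ (p, 1111, BZ) ⊢ (q, 111, XBZ) ⊢ (p, 11, BZ) ⊢ (q, 1, XBZ) ⊢ (p, ε, BZ)
All input consumed; state p ∈ F.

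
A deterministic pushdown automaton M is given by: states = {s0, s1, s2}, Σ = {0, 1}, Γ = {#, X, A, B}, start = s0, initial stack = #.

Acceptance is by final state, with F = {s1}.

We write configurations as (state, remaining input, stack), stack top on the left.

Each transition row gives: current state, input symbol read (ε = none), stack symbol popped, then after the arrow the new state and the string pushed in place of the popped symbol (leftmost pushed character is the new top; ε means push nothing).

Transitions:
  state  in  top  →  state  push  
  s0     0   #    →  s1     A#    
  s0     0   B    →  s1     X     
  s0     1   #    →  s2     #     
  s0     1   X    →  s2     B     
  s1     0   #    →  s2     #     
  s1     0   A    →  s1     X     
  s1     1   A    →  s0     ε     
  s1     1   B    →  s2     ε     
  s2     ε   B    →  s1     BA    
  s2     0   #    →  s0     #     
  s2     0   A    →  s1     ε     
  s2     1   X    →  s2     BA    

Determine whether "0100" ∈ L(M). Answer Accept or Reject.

Accept

(s0, 0100, #)
  read 0, top #: go to s1, push A# → (s1, 100, A#)
  read 1, top A: go to s0, push ε → (s0, 00, #)
  read 0, top #: go to s1, push A# → (s1, 0, A#)
  read 0, top A: go to s1, push X → (s1, ε, X#)
All input consumed; state s1 ∈ F.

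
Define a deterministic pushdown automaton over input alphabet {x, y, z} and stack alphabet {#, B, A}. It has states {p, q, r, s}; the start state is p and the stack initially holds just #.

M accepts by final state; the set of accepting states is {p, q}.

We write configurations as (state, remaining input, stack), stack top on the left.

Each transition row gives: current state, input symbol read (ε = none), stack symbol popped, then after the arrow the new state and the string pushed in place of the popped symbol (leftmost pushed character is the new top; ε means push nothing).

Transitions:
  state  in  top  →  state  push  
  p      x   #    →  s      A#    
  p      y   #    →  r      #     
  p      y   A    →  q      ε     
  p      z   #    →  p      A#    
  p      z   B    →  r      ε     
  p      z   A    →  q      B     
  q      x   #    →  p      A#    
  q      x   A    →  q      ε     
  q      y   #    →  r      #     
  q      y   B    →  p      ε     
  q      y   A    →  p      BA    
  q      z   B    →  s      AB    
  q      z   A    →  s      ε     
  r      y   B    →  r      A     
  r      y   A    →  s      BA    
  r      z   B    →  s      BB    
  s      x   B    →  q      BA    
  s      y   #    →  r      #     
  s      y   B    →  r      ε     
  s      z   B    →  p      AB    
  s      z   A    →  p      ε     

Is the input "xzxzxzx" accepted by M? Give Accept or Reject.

(p, xzxzxzx, #)
  read x, top #: go to s, push A# → (s, zxzxzx, A#)
  read z, top A: go to p, push ε → (p, xzxzx, #)
  read x, top #: go to s, push A# → (s, zxzx, A#)
  read z, top A: go to p, push ε → (p, xzx, #)
  read x, top #: go to s, push A# → (s, zx, A#)
  read z, top A: go to p, push ε → (p, x, #)
  read x, top #: go to s, push A# → (s, ε, A#)
All input consumed; state s ∉ F and no further ε-move applies.

Reject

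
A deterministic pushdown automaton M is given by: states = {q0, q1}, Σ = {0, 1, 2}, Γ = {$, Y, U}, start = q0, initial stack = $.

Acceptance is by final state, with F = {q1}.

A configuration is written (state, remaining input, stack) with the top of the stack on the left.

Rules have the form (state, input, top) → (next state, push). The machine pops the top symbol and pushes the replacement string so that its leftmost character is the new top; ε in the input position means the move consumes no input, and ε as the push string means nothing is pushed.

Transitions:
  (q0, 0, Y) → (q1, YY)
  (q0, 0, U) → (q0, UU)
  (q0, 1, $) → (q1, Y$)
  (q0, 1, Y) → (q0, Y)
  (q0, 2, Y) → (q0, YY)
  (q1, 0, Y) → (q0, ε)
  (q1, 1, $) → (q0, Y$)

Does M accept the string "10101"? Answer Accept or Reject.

(q0, 10101, $)
  read 1, top $: go to q1, push Y$ → (q1, 0101, Y$)
  read 0, top Y: go to q0, push ε → (q0, 101, $)
  read 1, top $: go to q1, push Y$ → (q1, 01, Y$)
  read 0, top Y: go to q0, push ε → (q0, 1, $)
  read 1, top $: go to q1, push Y$ → (q1, ε, Y$)
All input consumed; state q1 ∈ F.

Accept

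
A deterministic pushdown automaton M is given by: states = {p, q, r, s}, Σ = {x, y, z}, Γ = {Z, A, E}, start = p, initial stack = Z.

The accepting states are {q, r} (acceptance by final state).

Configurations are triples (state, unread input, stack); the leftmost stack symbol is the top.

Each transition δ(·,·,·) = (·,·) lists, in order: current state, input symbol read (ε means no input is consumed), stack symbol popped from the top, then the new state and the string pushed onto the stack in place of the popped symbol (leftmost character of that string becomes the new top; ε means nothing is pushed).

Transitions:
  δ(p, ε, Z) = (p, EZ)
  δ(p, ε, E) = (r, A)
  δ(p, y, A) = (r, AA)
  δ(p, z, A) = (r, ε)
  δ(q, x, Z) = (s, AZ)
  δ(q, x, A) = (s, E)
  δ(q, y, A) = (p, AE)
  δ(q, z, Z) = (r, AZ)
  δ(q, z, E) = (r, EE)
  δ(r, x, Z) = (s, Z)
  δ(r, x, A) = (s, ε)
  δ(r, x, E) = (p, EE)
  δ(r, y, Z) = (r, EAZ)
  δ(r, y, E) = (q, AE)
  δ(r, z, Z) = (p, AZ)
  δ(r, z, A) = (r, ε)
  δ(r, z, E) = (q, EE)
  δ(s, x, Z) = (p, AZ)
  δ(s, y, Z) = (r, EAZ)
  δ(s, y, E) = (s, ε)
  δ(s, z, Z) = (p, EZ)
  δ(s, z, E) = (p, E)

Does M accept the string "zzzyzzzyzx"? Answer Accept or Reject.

Reject

(p, zzzyzzzyzx, Z)
  ε-move, top Z: go to p, push EZ → (p, zzzyzzzyzx, EZ)
  ε-move, top E: go to r, push A → (r, zzzyzzzyzx, AZ)
  read z, top A: go to r, push ε → (r, zzyzzzyzx, Z)
  read z, top Z: go to p, push AZ → (p, zyzzzyzx, AZ)
  read z, top A: go to r, push ε → (r, yzzzyzx, Z)
  read y, top Z: go to r, push EAZ → (r, zzzyzx, EAZ)
  read z, top E: go to q, push EE → (q, zzyzx, EEAZ)
  read z, top E: go to r, push EE → (r, zyzx, EEEAZ)
  read z, top E: go to q, push EE → (q, yzx, EEEEAZ)
No transition applies at (q, yzx, EEEEAZ); input not fully consumed.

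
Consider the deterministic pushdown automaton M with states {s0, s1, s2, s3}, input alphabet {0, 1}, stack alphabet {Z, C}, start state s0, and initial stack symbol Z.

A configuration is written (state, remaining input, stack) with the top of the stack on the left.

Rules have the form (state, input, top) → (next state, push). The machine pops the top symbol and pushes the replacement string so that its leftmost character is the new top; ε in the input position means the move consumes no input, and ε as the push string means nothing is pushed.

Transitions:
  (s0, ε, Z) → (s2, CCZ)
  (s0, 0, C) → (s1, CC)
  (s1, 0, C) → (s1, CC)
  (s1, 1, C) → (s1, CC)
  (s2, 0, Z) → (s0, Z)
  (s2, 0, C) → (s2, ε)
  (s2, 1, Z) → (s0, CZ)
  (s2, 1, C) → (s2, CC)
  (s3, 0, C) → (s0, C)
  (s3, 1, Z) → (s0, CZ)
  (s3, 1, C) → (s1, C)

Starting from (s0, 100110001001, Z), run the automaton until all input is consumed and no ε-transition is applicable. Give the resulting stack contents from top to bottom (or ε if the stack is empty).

(s0, 100110001001, Z)
  ε-move, top Z: go to s2, push CCZ → (s2, 100110001001, CCZ)
  read 1, top C: go to s2, push CC → (s2, 00110001001, CCCZ)
  read 0, top C: go to s2, push ε → (s2, 0110001001, CCZ)
  read 0, top C: go to s2, push ε → (s2, 110001001, CZ)
  read 1, top C: go to s2, push CC → (s2, 10001001, CCZ)
  read 1, top C: go to s2, push CC → (s2, 0001001, CCCZ)
  read 0, top C: go to s2, push ε → (s2, 001001, CCZ)
  read 0, top C: go to s2, push ε → (s2, 01001, CZ)
  read 0, top C: go to s2, push ε → (s2, 1001, Z)
  read 1, top Z: go to s0, push CZ → (s0, 001, CZ)
  read 0, top C: go to s1, push CC → (s1, 01, CCZ)
  read 0, top C: go to s1, push CC → (s1, 1, CCCZ)
  read 1, top C: go to s1, push CC → (s1, ε, CCCCZ)
All input consumed in state s1 with stack CCCCZ.

CCCCZ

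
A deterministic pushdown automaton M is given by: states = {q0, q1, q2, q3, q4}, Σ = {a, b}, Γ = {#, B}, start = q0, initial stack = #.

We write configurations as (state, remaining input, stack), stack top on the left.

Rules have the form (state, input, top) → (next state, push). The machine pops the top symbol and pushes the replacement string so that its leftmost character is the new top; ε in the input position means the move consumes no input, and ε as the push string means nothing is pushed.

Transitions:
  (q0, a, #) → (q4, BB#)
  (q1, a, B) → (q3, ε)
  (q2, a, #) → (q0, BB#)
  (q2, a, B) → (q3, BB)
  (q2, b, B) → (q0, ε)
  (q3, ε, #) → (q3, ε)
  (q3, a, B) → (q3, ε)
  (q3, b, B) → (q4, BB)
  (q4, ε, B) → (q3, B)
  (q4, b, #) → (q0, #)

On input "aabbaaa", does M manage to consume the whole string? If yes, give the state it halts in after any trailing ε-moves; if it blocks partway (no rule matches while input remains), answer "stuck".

(q0, aabbaaa, #)
  read a, top #: go to q4, push BB# → (q4, abbaaa, BB#)
  ε-move, top B: go to q3, push B → (q3, abbaaa, BB#)
  read a, top B: go to q3, push ε → (q3, bbaaa, B#)
  read b, top B: go to q4, push BB → (q4, baaa, BB#)
  ε-move, top B: go to q3, push B → (q3, baaa, BB#)
  read b, top B: go to q4, push BB → (q4, aaa, BBB#)
  ε-move, top B: go to q3, push B → (q3, aaa, BBB#)
  read a, top B: go to q3, push ε → (q3, aa, BB#)
  read a, top B: go to q3, push ε → (q3, a, B#)
  read a, top B: go to q3, push ε → (q3, ε, #)
  ε-move, top #: go to q3, push ε → (q3, ε, ε)
All input consumed; M is in state q3.

q3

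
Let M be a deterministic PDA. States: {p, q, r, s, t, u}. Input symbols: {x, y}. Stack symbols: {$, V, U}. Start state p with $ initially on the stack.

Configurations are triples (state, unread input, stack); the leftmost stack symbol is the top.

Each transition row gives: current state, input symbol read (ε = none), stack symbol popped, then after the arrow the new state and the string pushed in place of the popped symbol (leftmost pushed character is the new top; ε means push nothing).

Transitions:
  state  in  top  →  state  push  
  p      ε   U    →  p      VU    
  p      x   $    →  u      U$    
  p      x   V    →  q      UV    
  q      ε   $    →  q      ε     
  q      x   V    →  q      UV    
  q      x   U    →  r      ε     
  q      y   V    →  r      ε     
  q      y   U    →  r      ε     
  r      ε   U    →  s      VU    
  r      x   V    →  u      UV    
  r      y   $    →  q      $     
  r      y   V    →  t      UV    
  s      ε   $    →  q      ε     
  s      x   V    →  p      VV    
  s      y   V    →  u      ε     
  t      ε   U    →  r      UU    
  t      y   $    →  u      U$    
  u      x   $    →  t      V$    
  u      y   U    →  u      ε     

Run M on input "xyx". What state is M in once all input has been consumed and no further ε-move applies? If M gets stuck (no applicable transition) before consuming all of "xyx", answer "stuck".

t

(p, xyx, $)
  read x, top $: go to u, push U$ → (u, yx, U$)
  read y, top U: go to u, push ε → (u, x, $)
  read x, top $: go to t, push V$ → (t, ε, V$)
All input consumed; M is in state t.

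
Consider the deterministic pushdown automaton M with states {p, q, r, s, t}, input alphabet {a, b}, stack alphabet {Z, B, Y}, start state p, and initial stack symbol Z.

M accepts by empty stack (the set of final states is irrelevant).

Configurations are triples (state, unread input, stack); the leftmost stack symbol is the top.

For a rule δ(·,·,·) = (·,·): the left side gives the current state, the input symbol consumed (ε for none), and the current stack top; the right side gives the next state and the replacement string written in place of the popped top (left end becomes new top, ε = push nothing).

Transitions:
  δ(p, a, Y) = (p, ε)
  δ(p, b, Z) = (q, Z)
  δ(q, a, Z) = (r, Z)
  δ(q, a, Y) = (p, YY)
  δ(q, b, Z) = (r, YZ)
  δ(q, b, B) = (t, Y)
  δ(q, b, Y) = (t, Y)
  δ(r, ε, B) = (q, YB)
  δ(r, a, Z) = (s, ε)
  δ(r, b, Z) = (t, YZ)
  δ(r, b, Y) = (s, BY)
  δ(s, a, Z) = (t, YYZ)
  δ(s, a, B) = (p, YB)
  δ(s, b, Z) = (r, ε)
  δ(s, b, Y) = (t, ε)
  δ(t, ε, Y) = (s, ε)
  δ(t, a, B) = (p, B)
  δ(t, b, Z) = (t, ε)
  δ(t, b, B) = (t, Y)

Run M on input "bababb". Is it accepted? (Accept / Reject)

Accept

(p, bababb, Z) ⊢ (q, ababb, Z) ⊢ (r, babb, Z) ⊢ (t, abb, YZ) ⊢ (s, abb, Z) ⊢ (t, bb, YYZ) ⊢ (s, bb, YZ) ⊢ (t, b, Z) ⊢ (t, ε, ε)
All input consumed and the stack is empty.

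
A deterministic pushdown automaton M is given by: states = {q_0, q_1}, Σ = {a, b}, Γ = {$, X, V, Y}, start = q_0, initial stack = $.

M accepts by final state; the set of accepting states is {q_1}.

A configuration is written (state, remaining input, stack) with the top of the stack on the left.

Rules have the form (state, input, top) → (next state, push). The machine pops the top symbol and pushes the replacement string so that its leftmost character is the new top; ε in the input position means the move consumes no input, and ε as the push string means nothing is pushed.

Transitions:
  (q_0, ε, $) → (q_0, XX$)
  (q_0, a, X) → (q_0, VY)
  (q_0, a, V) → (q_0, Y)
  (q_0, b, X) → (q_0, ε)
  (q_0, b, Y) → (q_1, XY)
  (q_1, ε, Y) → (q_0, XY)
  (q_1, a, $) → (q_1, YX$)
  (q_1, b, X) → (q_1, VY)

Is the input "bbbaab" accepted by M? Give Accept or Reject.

(q_0, bbbaab, $)
  ε-move, top $: go to q_0, push XX$ → (q_0, bbbaab, XX$)
  read b, top X: go to q_0, push ε → (q_0, bbaab, X$)
  read b, top X: go to q_0, push ε → (q_0, baab, $)
  ε-move, top $: go to q_0, push XX$ → (q_0, baab, XX$)
  read b, top X: go to q_0, push ε → (q_0, aab, X$)
  read a, top X: go to q_0, push VY → (q_0, ab, VY$)
  read a, top V: go to q_0, push Y → (q_0, b, YY$)
  read b, top Y: go to q_1, push XY → (q_1, ε, XYY$)
All input consumed; state q_1 ∈ F.

Accept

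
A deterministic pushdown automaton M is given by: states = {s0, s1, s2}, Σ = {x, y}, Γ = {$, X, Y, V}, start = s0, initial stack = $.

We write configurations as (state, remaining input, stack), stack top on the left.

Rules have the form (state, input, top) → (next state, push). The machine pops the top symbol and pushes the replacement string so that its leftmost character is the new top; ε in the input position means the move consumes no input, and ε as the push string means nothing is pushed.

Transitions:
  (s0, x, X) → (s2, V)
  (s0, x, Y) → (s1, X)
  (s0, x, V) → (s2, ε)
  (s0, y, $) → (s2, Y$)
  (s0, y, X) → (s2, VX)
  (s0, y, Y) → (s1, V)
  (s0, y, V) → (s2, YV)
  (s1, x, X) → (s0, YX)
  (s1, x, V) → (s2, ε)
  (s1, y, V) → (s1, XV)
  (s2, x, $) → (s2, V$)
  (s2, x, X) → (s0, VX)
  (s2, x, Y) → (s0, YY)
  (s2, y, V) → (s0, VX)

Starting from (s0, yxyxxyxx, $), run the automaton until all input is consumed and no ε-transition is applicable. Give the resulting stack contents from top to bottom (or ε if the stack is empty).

YY$

(s0, yxyxxyxx, $) ⊢ (s2, xyxxyxx, Y$) ⊢ (s0, yxxyxx, YY$) ⊢ (s1, xxyxx, VY$) ⊢ (s2, xyxx, Y$) ⊢ (s0, yxx, YY$) ⊢ (s1, xx, VY$) ⊢ (s2, x, Y$) ⊢ (s0, ε, YY$)
All input consumed in state s0 with stack YY$.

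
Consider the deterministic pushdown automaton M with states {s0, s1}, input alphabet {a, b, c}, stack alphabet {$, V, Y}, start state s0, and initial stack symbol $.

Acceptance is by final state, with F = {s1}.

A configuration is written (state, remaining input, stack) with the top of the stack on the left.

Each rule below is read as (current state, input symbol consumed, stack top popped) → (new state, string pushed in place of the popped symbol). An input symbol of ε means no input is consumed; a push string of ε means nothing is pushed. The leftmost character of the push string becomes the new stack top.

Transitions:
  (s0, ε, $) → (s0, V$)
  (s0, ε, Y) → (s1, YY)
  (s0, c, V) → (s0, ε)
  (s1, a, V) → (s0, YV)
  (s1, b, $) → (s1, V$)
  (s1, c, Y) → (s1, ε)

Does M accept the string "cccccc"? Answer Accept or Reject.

(s0, cccccc, $)
  ε-move, top $: go to s0, push V$ → (s0, cccccc, V$)
  read c, top V: go to s0, push ε → (s0, ccccc, $)
  ε-move, top $: go to s0, push V$ → (s0, ccccc, V$)
  read c, top V: go to s0, push ε → (s0, cccc, $)
  ε-move, top $: go to s0, push V$ → (s0, cccc, V$)
  read c, top V: go to s0, push ε → (s0, ccc, $)
  ε-move, top $: go to s0, push V$ → (s0, ccc, V$)
  read c, top V: go to s0, push ε → (s0, cc, $)
  ε-move, top $: go to s0, push V$ → (s0, cc, V$)
  read c, top V: go to s0, push ε → (s0, c, $)
  ε-move, top $: go to s0, push V$ → (s0, c, V$)
  read c, top V: go to s0, push ε → (s0, ε, $)
  ε-move, top $: go to s0, push V$ → (s0, ε, V$)
All input consumed; state s0 ∉ F and no further ε-move applies.

Reject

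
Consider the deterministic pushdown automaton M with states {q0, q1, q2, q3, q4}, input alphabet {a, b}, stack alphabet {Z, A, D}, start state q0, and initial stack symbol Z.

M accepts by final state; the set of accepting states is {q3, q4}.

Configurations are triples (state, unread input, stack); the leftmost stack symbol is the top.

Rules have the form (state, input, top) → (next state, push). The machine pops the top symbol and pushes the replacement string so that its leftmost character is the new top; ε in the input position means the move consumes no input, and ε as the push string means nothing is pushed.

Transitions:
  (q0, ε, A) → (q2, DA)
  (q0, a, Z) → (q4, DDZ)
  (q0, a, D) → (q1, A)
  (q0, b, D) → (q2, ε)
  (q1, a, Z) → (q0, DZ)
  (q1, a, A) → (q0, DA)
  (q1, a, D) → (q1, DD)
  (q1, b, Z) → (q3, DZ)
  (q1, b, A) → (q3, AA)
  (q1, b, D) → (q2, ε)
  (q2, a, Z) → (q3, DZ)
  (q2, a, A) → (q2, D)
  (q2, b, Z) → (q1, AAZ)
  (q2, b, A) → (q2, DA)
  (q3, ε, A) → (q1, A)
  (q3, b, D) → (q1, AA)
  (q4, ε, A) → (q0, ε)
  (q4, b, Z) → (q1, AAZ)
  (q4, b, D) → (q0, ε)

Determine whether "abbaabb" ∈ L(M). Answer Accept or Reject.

Reject

(q0, abbaabb, Z)
  read a, top Z: go to q4, push DDZ → (q4, bbaabb, DDZ)
  read b, top D: go to q0, push ε → (q0, baabb, DZ)
  read b, top D: go to q2, push ε → (q2, aabb, Z)
  read a, top Z: go to q3, push DZ → (q3, abb, DZ)
No transition applies at (q3, abb, DZ); input not fully consumed.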